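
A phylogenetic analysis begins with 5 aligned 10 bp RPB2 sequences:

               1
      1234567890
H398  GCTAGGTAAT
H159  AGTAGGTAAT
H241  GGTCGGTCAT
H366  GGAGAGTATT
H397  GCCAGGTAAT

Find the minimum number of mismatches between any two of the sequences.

1

Pairwise Hamming distances:
  H398 vs H159: 2
  H398 vs H241: 3
  H398 vs H366: 5
  H398 vs H397: 1
  H159 vs H241: 3
  H159 vs H366: 5
  H159 vs H397: 3
  H241 vs H366: 5
  H241 vs H397: 4
  H366 vs H397: 5
The smallest is 1, between H398 and H397.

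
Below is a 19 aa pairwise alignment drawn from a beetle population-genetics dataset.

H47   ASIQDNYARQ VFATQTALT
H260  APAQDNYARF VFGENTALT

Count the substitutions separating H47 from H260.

6

Mismatches occur at site 2 (S→P), site 3 (I→A), site 10 (Q→F), site 13 (A→G), site 14 (T→E), site 15 (Q→N).
That gives 6 mismatches out of 19 aligned sites, so the Hamming distance is 6.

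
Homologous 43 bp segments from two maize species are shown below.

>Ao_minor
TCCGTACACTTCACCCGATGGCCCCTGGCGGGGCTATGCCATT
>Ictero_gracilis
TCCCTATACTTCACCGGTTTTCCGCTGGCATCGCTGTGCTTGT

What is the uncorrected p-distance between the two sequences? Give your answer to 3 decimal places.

Mismatches occur at site 4 (G↔C), site 7 (C↔T), site 16 (C↔G), site 18 (A↔T), site 20 (G↔T), site 21 (G↔T), site 24 (C↔G), site 30 (G↔A), site 31 (G↔T), site 32 (G↔C), site 36 (A↔G), site 40 (C↔T), site 41 (A↔T), site 42 (T↔G).
There are 14 differences over 43 sites, so p = 14/43 = 0.326.

0.326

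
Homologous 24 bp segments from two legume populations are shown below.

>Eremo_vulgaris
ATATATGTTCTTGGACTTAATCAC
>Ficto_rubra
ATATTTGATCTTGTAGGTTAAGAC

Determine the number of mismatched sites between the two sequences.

The sequences differ at positions 5 (A/T), 8 (T/A), 14 (G/T), 16 (C/G), 17 (T/G), 19 (A/T), 21 (T/A), 22 (C/G).
That gives 8 mismatches out of 24 aligned sites, so the Hamming distance is 8.

8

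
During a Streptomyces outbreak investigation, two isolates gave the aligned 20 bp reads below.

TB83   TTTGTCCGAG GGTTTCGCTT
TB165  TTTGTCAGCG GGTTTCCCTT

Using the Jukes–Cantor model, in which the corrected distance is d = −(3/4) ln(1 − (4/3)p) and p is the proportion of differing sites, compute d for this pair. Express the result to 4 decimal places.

Mismatches occur at site 7 (C/A), site 9 (A/C), site 17 (G/C).
p = 3/20 = 0.150000.
d = −0.75 · ln(1 − (4/3)·0.150000) = −0.75 · ln(0.800000) = −0.75 · (-0.223144) = 0.1674.

0.1674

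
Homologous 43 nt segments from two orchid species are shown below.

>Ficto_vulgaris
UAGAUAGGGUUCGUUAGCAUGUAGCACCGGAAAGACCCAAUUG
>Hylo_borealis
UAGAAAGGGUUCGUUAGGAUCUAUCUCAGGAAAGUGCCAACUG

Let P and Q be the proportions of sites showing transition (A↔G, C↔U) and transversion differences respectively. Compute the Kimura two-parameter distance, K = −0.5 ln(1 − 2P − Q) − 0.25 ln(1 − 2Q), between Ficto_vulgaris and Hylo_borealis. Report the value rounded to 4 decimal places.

0.2487

The sequences differ at positions 5 (U/A, transversion), 18 (C/G, transversion), 21 (G/C, transversion), 24 (G/U, transversion), 26 (A/U, transversion), 28 (C/A, transversion), 35 (A/U, transversion), 36 (C/G, transversion), 41 (U/C, transition).
Of the 9 differences, 1 transition and 8 transversions over 43 sites: P = 1/43 = 0.023256, Q = 8/43 = 0.186047.
d = −0.5·ln(0.767441) − 0.25·ln(0.627906) = −0.5·(-0.264694) − 0.25·(-0.465365) = 0.2487.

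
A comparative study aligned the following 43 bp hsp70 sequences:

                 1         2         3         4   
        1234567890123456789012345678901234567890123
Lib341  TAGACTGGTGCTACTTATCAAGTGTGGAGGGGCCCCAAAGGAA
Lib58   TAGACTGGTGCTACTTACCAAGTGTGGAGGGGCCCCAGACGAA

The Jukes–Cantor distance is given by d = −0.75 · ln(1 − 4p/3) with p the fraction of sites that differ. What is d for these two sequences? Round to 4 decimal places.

0.0732

Mismatches occur at site 18 (T↔C), site 38 (A↔G), site 40 (G↔C).
p = 3/43 = 0.069767.
d = −0.75 · ln(1 − (4/3)·0.069767) = −0.75 · ln(0.906977) = −0.75 · (-0.097638) = 0.0732.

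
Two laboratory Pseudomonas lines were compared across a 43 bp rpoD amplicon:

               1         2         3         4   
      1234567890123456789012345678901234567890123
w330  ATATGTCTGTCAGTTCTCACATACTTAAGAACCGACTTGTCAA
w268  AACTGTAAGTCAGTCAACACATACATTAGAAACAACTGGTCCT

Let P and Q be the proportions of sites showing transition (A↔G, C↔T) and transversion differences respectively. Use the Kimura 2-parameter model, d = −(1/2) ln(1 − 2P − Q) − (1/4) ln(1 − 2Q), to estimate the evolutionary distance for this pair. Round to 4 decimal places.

The sequences differ at positions 2 (T/A, transversion), 3 (A/C, transversion), 7 (C/A, transversion), 8 (T/A, transversion), 15 (T/C, transition), 16 (C/A, transversion), 17 (T/A, transversion), 25 (T/A, transversion), 27 (A/T, transversion), 32 (C/A, transversion), 34 (G/A, transition), 38 (T/G, transversion), 42 (A/C, transversion), 43 (A/T, transversion).
Of the 14 differences, 2 transitions and 12 transversions over 43 sites: P = 2/43 = 0.046512, Q = 12/43 = 0.279070.
d = −0.5·ln(0.627906) − 0.25·ln(0.441860) = −0.5·(-0.465365) − 0.25·(-0.816762) = 0.4369.

0.4369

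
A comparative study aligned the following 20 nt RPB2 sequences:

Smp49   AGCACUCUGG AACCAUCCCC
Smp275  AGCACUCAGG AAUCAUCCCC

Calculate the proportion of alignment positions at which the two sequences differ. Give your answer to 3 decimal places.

Mismatches occur at site 8 (U→A), site 13 (C→U).
There are 2 differences over 20 sites, so p = 2/20 = 0.100.

0.100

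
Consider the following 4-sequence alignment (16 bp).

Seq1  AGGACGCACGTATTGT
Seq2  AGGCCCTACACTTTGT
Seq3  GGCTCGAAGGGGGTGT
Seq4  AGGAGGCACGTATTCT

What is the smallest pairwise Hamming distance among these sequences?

Pairwise Hamming distances:
  Seq1 vs Seq2: 6
  Seq1 vs Seq3: 8
  Seq1 vs Seq4: 2
  Seq2 vs Seq3: 10
  Seq2 vs Seq4: 8
  Seq3 vs Seq4: 10
The smallest is 2, between Seq1 and Seq4.

2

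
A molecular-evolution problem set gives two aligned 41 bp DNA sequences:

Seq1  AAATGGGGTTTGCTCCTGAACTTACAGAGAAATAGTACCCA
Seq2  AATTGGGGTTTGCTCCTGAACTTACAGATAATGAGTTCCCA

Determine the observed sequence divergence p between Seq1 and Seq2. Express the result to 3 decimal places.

0.122

Differing sites — 3:A/T; 29:G/T; 32:A/T; 33:T/G; 37:A/T.
There are 5 differences over 41 sites, so p = 5/41 = 0.122.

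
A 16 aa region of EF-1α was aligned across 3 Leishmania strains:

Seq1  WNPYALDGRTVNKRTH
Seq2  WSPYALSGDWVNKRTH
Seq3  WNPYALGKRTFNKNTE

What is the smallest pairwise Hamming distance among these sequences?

4

Pairwise Hamming distances:
  Seq1 vs Seq2: 4
  Seq1 vs Seq3: 5
  Seq2 vs Seq3: 8
The smallest is 4, between Seq1 and Seq2.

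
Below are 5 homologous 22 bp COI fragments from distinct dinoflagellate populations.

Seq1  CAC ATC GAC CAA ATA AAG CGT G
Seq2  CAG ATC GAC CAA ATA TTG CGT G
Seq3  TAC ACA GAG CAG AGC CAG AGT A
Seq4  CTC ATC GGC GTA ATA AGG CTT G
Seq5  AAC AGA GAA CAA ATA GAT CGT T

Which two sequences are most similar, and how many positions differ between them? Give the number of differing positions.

Pairwise Hamming distances:
  Seq1 vs Seq2: 3
  Seq1 vs Seq3: 10
  Seq1 vs Seq4: 6
  Seq1 vs Seq5: 7
  Seq2 vs Seq3: 12
  Seq2 vs Seq4: 8
  Seq2 vs Seq5: 9
  Seq3 vs Seq4: 16
  Seq3 vs Seq5: 10
  Seq4 vs Seq5: 13
The smallest is 3, between Seq1 and Seq2.

3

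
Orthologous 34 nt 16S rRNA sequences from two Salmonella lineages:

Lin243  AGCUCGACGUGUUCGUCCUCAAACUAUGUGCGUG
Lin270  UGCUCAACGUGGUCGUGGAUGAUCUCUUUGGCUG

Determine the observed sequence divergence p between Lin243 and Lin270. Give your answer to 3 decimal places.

Mismatches occur at site 1 (A→U), site 6 (G→A), site 12 (U→G), site 17 (C→G), site 18 (C→G), site 19 (U→A), site 20 (C→U), site 21 (A→G), site 23 (A→U), site 26 (A→C), site 28 (G→U), site 31 (C→G), site 32 (G→C).
There are 13 differences over 34 sites, so p = 13/34 = 0.382.

0.382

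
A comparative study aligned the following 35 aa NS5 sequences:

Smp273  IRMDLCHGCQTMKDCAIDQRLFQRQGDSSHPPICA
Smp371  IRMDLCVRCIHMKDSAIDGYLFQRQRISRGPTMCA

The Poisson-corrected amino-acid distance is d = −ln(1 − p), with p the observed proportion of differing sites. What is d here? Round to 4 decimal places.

0.4643

The sequences differ at positions 7 (H/V), 8 (G/R), 10 (Q/I), 11 (T/H), 15 (C/S), 19 (Q/G), 20 (R/Y), 26 (G/R), 27 (D/I), 29 (S/R), 30 (H/G), 32 (P/T), 33 (I/M).
p = 13/35 = 0.371429.
d = −ln(1 − 0.371429) = −ln(0.628571) = 0.4643.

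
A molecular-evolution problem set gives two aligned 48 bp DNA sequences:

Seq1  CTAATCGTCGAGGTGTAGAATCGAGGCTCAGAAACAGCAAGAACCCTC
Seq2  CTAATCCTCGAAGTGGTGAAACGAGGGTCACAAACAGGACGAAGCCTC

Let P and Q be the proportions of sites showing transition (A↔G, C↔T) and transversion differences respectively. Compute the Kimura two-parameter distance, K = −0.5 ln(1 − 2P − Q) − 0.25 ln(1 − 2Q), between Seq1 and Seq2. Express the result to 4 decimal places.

0.2476

Differing sites — 7:G/C (Tv); 12:G/A (Ti); 16:T/G (Tv); 17:A/T (Tv); 21:T/A (Tv); 27:C/G (Tv); 31:G/C (Tv); 38:C/G (Tv); 40:A/C (Tv); 44:C/G (Tv).
Of the 10 differences, 1 transition and 9 transversions over 48 sites: P = 1/48 = 0.020833, Q = 9/48 = 0.187500.
d = −0.5·ln(0.770834) − 0.25·ln(0.625000) = −0.5·(-0.260282) − 0.25·(-0.470004) = 0.2476.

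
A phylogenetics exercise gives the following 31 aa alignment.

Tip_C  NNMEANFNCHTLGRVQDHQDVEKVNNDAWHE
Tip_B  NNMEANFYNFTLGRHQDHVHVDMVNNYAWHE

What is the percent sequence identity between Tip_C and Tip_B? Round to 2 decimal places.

70.97%

The sequences differ at positions 8 (N/Y), 9 (C/N), 10 (H/F), 15 (V/H), 19 (Q/V), 20 (D/H), 22 (E/D), 23 (K/M), 27 (D/Y).
22 of the 31 sites match, so the percent identity is 22/31 × 100 = 70.97%.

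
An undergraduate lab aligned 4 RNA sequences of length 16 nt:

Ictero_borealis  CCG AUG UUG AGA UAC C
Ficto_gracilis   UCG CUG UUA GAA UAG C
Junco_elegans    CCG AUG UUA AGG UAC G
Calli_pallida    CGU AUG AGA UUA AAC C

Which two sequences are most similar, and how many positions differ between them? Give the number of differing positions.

Pairwise Hamming distances:
  Ictero_borealis vs Ficto_gracilis: 6
  Ictero_borealis vs Junco_elegans: 3
  Ictero_borealis vs Calli_pallida: 8
  Ficto_gracilis vs Junco_elegans: 7
  Ficto_gracilis vs Calli_pallida: 10
  Junco_elegans vs Calli_pallida: 9
The smallest is 3, between Ictero_borealis and Junco_elegans.

3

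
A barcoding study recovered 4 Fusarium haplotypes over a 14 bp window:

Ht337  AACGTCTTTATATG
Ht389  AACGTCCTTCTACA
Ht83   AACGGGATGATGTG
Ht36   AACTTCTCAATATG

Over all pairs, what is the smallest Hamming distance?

Pairwise Hamming distances:
  Ht337 vs Ht389: 4
  Ht337 vs Ht83: 5
  Ht337 vs Ht36: 3
  Ht389 vs Ht83: 8
  Ht389 vs Ht36: 7
  Ht83 vs Ht36: 7
The smallest is 3, between Ht337 and Ht36.

3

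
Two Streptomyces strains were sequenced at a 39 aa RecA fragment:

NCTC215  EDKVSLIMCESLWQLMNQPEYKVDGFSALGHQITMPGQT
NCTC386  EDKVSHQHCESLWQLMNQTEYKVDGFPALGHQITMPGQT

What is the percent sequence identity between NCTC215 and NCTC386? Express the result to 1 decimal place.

The sequences differ at positions 6 (L/H), 7 (I/Q), 8 (M/H), 19 (P/T), 27 (S/P).
34 of the 39 sites match, so the percent identity is 34/39 × 100 = 87.2%.

87.2%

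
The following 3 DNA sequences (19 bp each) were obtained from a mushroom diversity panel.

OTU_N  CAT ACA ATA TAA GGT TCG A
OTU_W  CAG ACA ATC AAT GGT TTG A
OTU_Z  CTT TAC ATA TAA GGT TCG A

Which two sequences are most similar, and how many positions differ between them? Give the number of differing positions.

4

Pairwise Hamming distances:
  OTU_N vs OTU_W: 5
  OTU_N vs OTU_Z: 4
  OTU_W vs OTU_Z: 9
The smallest is 4, between OTU_N and OTU_Z.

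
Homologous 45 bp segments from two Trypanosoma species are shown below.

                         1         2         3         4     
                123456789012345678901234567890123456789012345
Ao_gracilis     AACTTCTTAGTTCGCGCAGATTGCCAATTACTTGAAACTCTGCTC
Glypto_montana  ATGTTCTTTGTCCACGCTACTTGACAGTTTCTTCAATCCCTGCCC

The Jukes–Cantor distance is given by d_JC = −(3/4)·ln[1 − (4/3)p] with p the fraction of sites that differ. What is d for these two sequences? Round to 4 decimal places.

Mismatches occur at site 2 (A→T), site 3 (C→G), site 9 (A→T), site 12 (T→C), site 14 (G→A), site 18 (A→T), site 19 (G→A), site 20 (A→C), site 24 (C→A), site 27 (A→G), site 30 (A→T), site 34 (G→C), site 37 (A→T), site 39 (T→C), site 44 (T→C).
p = 15/45 = 0.333333.
d = −0.75 · ln(1 − (4/3)·0.333333) = −0.75 · ln(0.555556) = −0.75 · (-0.587786) = 0.4408.

0.4408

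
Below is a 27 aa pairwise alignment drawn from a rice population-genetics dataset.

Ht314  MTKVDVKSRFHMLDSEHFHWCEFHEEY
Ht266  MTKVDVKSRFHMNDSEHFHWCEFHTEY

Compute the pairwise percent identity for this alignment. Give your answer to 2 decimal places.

92.59%

Differing sites — 13:L/N; 25:E/T.
25 of the 27 sites match, so the percent identity is 25/27 × 100 = 92.59%.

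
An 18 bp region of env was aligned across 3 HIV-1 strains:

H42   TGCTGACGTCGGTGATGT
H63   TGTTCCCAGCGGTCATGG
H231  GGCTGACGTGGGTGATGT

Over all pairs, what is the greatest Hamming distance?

9

Pairwise Hamming distances:
  H42 vs H63: 7
  H42 vs H231: 2
  H63 vs H231: 9
The largest is 9, between H63 and H231.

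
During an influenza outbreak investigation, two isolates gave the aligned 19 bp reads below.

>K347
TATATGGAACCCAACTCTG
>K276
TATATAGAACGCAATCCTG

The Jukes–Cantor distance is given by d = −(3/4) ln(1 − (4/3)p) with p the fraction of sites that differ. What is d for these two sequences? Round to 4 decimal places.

Mismatches occur at site 6 (G→A), site 11 (C→G), site 15 (C→T), site 16 (T→C).
p = 4/19 = 0.210526.
d = −0.75 · ln(1 − (4/3)·0.210526) = −0.75 · ln(0.719299) = −0.75 · (-0.329478) = 0.2471.

0.2471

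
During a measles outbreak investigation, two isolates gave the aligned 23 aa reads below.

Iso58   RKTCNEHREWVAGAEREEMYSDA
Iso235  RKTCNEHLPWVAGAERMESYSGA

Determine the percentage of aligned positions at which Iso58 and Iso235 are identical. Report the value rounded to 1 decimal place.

The sequences differ at positions 8 (R/L), 9 (E/P), 17 (E/M), 19 (M/S), 22 (D/G).
18 of the 23 sites match, so the percent identity is 18/23 × 100 = 78.3%.

78.3%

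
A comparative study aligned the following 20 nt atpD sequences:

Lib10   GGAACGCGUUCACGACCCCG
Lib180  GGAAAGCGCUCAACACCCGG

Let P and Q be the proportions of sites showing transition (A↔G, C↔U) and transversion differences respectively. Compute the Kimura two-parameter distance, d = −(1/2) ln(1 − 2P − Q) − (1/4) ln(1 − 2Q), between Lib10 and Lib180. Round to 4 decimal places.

The sequences differ at positions 5 (C/A, transversion), 9 (U/C, transition), 13 (C/A, transversion), 14 (G/C, transversion), 19 (C/G, transversion).
Of the 5 differences, 1 transition and 4 transversions over 20 sites: P = 1/20 = 0.050000, Q = 4/20 = 0.200000.
d = −0.5·ln(0.700000) − 0.25·ln(0.600000) = −0.5·(-0.356675) − 0.25·(-0.510826) = 0.3060.

0.3060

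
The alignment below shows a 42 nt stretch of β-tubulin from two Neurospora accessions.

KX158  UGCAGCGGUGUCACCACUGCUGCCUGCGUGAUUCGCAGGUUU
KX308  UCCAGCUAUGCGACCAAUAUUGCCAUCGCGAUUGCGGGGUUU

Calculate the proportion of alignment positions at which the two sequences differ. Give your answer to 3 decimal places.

The sequences differ at positions 2 (G/C), 7 (G/U), 8 (G/A), 11 (U/C), 12 (C/G), 17 (C/A), 19 (G/A), 20 (C/U), 25 (U/A), 26 (G/U), 29 (U/C), 34 (C/G), 35 (G/C), 36 (C/G), 37 (A/G).
There are 15 differences over 42 sites, so p = 15/42 = 0.357.

0.357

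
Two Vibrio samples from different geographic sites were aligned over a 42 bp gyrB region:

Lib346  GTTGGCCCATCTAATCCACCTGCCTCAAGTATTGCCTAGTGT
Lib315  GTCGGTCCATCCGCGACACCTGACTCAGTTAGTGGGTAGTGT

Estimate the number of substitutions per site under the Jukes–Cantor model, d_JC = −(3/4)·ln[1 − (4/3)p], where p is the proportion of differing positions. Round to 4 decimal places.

0.3992

Mismatches occur at site 3 (T→C), site 6 (C→T), site 12 (T→C), site 13 (A→G), site 14 (A→C), site 15 (T→G), site 16 (C→A), site 23 (C→A), site 28 (A→G), site 29 (G→T), site 32 (T→G), site 35 (C→G), site 36 (C→G).
p = 13/42 = 0.309524.
d = −0.75 · ln(1 − (4/3)·0.309524) = −0.75 · ln(0.587301) = −0.75 · (-0.532218) = 0.3992.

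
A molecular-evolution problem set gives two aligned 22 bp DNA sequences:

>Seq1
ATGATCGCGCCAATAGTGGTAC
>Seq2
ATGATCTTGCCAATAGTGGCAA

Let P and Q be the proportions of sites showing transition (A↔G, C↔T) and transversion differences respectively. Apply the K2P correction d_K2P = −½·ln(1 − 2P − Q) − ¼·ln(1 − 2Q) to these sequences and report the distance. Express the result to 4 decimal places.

0.2094

Mismatches occur at site 7 (G→T, transversion), site 8 (C→T, transition), site 20 (T→C, transition), site 22 (C→A, transversion).
Of the 4 differences, 2 transitions and 2 transversions over 22 sites: P = 2/22 = 0.090909, Q = 2/22 = 0.090909.
d = −0.5·ln(0.727273) − 0.25·ln(0.818182) = −0.5·(-0.318453) − 0.25·(-0.200670) = 0.2094.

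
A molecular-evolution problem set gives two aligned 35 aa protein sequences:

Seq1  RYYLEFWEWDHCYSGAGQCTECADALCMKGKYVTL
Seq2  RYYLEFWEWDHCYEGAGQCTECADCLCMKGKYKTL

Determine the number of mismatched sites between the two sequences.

3

Differing sites — 14:S/E; 25:A/C; 33:V/K.
That gives 3 mismatches out of 35 aligned sites, so the Hamming distance is 3.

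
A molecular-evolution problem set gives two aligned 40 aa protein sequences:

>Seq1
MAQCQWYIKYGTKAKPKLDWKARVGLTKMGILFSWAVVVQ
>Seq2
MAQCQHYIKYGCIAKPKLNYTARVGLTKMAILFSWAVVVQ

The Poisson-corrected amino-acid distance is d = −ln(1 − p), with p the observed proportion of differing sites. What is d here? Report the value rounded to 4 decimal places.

0.1924

Mismatches occur at site 6 (W/H), site 12 (T/C), site 13 (K/I), site 19 (D/N), site 20 (W/Y), site 21 (K/T), site 30 (G/A).
p = 7/40 = 0.175000.
d = −ln(1 − 0.175000) = −ln(0.825000) = 0.1924.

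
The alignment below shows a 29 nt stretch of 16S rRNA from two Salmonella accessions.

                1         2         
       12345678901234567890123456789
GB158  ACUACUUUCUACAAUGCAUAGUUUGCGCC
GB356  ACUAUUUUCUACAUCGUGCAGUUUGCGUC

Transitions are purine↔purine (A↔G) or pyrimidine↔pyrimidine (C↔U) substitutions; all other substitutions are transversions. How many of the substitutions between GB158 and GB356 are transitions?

Mismatches occur at site 5 (C→U, transition), site 14 (A→U, transversion), site 15 (U→C, transition), site 17 (C→U, transition), site 18 (A→G, transition), site 19 (U→C, transition), site 28 (C→U, transition).
Of the 7 differences, 6 transitions and 1 transversion, so the answer is 6.

6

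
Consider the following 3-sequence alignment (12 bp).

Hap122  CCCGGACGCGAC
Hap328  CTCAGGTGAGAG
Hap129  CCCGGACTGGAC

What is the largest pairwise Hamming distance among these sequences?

Pairwise Hamming distances:
  Hap122 vs Hap328: 6
  Hap122 vs Hap129: 2
  Hap328 vs Hap129: 7
The largest is 7, between Hap328 and Hap129.

7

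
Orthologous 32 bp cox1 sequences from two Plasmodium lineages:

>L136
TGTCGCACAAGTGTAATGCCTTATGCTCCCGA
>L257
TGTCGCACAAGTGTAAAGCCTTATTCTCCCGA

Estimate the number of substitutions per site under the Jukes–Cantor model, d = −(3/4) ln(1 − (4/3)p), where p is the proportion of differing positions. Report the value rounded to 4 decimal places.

0.0653

The sequences differ at positions 17 (T/A), 25 (G/T).
p = 2/32 = 0.062500.
d = −0.75 · ln(1 − (4/3)·0.062500) = −0.75 · ln(0.916667) = −0.75 · (-0.087011) = 0.0653.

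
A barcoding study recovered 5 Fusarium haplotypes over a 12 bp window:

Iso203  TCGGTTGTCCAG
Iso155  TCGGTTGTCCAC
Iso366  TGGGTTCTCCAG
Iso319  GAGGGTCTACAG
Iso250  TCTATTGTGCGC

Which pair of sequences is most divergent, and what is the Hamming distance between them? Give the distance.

9

Pairwise Hamming distances:
  Iso203 vs Iso155: 1
  Iso203 vs Iso366: 2
  Iso203 vs Iso319: 5
  Iso203 vs Iso250: 5
  Iso155 vs Iso366: 3
  Iso155 vs Iso319: 6
  Iso155 vs Iso250: 4
  Iso366 vs Iso319: 4
  Iso366 vs Iso250: 7
  Iso319 vs Iso250: 9
The largest is 9, between Iso319 and Iso250.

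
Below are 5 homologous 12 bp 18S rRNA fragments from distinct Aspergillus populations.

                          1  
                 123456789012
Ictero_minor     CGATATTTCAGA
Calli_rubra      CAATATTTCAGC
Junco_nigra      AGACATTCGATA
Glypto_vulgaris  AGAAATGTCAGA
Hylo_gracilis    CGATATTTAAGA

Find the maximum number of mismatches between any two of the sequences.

7

Pairwise Hamming distances:
  Ictero_minor vs Calli_rubra: 2
  Ictero_minor vs Junco_nigra: 5
  Ictero_minor vs Glypto_vulgaris: 3
  Ictero_minor vs Hylo_gracilis: 1
  Calli_rubra vs Junco_nigra: 7
  Calli_rubra vs Glypto_vulgaris: 5
  Calli_rubra vs Hylo_gracilis: 3
  Junco_nigra vs Glypto_vulgaris: 5
  Junco_nigra vs Hylo_gracilis: 5
  Glypto_vulgaris vs Hylo_gracilis: 4
The largest is 7, between Calli_rubra and Junco_nigra.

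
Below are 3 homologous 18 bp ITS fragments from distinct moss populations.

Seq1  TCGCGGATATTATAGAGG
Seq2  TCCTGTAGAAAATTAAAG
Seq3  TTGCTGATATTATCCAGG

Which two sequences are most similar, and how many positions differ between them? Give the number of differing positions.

4

Pairwise Hamming distances:
  Seq1 vs Seq2: 9
  Seq1 vs Seq3: 4
  Seq2 vs Seq3: 11
The smallest is 4, between Seq1 and Seq3.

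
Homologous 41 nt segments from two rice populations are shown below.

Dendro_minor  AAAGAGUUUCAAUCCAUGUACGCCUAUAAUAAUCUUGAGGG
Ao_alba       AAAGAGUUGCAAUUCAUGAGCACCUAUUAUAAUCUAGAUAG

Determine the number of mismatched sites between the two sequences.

9

Differing sites — 9:U/G; 14:C/U; 19:U/A; 20:A/G; 22:G/A; 28:A/U; 36:U/A; 39:G/U; 40:G/A.
That gives 9 mismatches out of 41 aligned sites, so the Hamming distance is 9.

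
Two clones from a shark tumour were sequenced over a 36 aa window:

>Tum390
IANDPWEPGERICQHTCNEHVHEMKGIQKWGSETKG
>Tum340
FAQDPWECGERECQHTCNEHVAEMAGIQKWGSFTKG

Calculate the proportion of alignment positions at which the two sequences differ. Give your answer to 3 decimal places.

Differing sites — 1:I/F; 3:N/Q; 8:P/C; 12:I/E; 22:H/A; 25:K/A; 33:E/F.
There are 7 differences over 36 sites, so p = 7/36 = 0.194.

0.194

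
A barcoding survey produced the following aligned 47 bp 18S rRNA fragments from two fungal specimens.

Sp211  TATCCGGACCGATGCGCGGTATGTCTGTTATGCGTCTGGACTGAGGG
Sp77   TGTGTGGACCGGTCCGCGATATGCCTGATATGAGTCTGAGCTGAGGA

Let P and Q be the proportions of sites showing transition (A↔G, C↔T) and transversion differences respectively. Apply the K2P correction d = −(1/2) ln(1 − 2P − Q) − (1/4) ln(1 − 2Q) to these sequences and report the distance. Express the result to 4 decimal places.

The sequences differ at positions 2 (A/G, transition), 4 (C/G, transversion), 5 (C/T, transition), 12 (A/G, transition), 14 (G/C, transversion), 19 (G/A, transition), 24 (T/C, transition), 28 (T/A, transversion), 33 (C/A, transversion), 39 (G/A, transition), 40 (A/G, transition), 47 (G/A, transition).
Of the 12 differences, 8 transitions and 4 transversions over 47 sites: P = 8/47 = 0.170213, Q = 4/47 = 0.085106.
d = −0.5·ln(0.574468) − 0.25·ln(0.829788) = −0.5·(-0.554311) − 0.25·(-0.186585) = 0.3238.

0.3238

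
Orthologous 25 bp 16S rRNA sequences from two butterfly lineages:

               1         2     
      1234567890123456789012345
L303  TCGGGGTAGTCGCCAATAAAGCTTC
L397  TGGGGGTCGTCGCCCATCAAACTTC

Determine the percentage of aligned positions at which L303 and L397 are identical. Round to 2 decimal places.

80.00%

The sequences differ at positions 2 (C/G), 8 (A/C), 15 (A/C), 18 (A/C), 21 (G/A).
20 of the 25 sites match, so the percent identity is 20/25 × 100 = 80.00%.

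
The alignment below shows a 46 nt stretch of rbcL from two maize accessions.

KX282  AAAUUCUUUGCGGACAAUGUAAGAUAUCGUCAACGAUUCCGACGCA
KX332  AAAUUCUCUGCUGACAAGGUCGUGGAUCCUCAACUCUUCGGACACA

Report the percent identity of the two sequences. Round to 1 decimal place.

71.7%

Mismatches occur at site 8 (U→C), site 12 (G→U), site 18 (U→G), site 21 (A→C), site 22 (A→G), site 23 (G→U), site 24 (A→G), site 25 (U→G), site 29 (G→C), site 35 (G→U), site 36 (A→C), site 40 (C→G), site 44 (G→A).
33 of the 46 sites match, so the percent identity is 33/46 × 100 = 71.7%.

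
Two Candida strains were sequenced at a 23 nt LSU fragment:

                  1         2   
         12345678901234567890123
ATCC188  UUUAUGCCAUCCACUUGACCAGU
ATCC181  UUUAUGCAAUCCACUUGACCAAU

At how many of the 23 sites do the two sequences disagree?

The sequences differ at positions 8 (C/A), 22 (G/A).
That gives 2 mismatches out of 23 aligned sites, so the Hamming distance is 2.

2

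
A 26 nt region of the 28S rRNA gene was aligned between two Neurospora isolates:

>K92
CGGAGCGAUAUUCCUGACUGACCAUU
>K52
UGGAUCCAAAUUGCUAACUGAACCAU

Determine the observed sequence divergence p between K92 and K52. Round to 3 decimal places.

Differing sites — 1:C/U; 5:G/U; 7:G/C; 9:U/A; 13:C/G; 16:G/A; 22:C/A; 24:A/C; 25:U/A.
There are 9 differences over 26 sites, so p = 9/26 = 0.346.

0.346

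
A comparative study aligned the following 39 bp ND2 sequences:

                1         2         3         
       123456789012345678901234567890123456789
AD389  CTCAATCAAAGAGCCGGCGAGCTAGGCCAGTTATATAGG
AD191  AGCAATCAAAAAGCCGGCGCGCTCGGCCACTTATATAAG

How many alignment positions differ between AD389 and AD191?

7

Mismatches occur at site 1 (C→A), site 2 (T→G), site 11 (G→A), site 20 (A→C), site 24 (A→C), site 30 (G→C), site 38 (G→A).
That gives 7 mismatches out of 39 aligned sites, so the Hamming distance is 7.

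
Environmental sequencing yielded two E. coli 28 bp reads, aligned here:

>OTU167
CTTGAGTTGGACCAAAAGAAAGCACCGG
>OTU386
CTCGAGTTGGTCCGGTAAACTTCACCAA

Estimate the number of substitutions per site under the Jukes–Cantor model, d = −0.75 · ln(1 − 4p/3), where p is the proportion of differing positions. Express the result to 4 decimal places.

0.5565

The sequences differ at positions 3 (T/C), 11 (A/T), 14 (A/G), 15 (A/G), 16 (A/T), 18 (G/A), 20 (A/C), 21 (A/T), 22 (G/T), 27 (G/A), 28 (G/A).
p = 11/28 = 0.392857.
d = −0.75 · ln(1 − (4/3)·0.392857) = −0.75 · ln(0.476191) = −0.75 · (-0.741936) = 0.5565.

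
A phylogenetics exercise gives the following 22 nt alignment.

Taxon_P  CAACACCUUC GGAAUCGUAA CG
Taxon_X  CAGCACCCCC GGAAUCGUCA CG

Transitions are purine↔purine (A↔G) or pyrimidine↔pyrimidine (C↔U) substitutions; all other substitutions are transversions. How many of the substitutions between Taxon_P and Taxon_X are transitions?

3

Mismatches occur at site 3 (A↔G, transition), site 8 (U↔C, transition), site 9 (U↔C, transition), site 19 (A↔C, transversion).
Of the 4 differences, 3 transitions and 1 transversion, so the answer is 3.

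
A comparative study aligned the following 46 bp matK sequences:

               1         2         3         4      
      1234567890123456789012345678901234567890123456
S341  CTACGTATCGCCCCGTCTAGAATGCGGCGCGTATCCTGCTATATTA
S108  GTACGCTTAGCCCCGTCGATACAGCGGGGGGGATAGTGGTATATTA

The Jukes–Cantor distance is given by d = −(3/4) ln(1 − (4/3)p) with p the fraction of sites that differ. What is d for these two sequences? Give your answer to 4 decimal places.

0.3904

Differing sites — 1:C/G; 6:T/C; 7:A/T; 9:C/A; 18:T/G; 20:G/T; 22:A/C; 23:T/A; 28:C/G; 30:C/G; 32:T/G; 35:C/A; 36:C/G; 39:C/G.
p = 14/46 = 0.304348.
d = −0.75 · ln(1 − (4/3)·0.304348) = −0.75 · ln(0.594203) = −0.75 · (-0.520534) = 0.3904.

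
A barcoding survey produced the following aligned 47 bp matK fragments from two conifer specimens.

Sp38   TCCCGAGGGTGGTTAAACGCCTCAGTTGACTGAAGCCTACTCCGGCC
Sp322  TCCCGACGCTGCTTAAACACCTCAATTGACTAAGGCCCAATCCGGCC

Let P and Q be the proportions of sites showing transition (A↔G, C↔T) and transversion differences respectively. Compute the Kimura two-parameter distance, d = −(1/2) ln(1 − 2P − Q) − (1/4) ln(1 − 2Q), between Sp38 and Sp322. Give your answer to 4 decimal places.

Mismatches occur at site 7 (G↔C, transversion), site 9 (G↔C, transversion), site 12 (G↔C, transversion), site 19 (G↔A, transition), site 25 (G↔A, transition), site 32 (G↔A, transition), site 34 (A↔G, transition), site 38 (T↔C, transition), site 40 (C↔A, transversion).
Of the 9 differences, 5 transitions and 4 transversions over 47 sites: P = 5/47 = 0.106383, Q = 4/47 = 0.085106.
d = −0.5·ln(0.702128) − 0.25·ln(0.829788) = −0.5·(-0.353640) − 0.25·(-0.186585) = 0.2235.

0.2235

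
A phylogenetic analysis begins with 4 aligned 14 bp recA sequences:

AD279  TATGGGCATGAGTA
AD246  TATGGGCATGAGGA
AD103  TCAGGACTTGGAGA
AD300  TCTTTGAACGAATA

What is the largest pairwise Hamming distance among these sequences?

Pairwise Hamming distances:
  AD279 vs AD246: 1
  AD279 vs AD103: 7
  AD279 vs AD300: 6
  AD246 vs AD103: 6
  AD246 vs AD300: 7
  AD103 vs AD300: 9
The largest is 9, between AD103 and AD300.

9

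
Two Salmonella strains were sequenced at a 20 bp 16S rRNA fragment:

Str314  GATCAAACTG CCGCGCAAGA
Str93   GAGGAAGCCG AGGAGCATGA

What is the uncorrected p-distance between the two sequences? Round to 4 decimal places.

0.4000

Mismatches occur at site 3 (T↔G), site 4 (C↔G), site 7 (A↔G), site 9 (T↔C), site 11 (C↔A), site 12 (C↔G), site 14 (C↔A), site 18 (A↔T).
There are 8 differences over 20 sites, so p = 8/20 = 0.4000.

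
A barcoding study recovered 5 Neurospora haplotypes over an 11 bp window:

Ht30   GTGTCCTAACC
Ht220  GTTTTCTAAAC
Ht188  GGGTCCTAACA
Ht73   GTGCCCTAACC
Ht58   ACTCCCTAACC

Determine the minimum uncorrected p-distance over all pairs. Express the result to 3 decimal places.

Pairwise Hamming distances:
  Ht30 vs Ht220: 3
  Ht30 vs Ht188: 2
  Ht30 vs Ht73: 1
  Ht30 vs Ht58: 4
  Ht220 vs Ht188: 5
  Ht220 vs Ht73: 4
  Ht220 vs Ht58: 5
  Ht188 vs Ht73: 3
  Ht188 vs Ht58: 5
  Ht73 vs Ht58: 3
The smallest is 1 mismatch, between Ht30 and Ht73; p = 1/11 = 0.091.

0.091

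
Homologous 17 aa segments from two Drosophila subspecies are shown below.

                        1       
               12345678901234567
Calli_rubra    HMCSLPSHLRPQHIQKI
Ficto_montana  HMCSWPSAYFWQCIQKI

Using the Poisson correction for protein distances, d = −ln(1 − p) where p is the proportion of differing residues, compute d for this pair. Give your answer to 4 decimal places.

The sequences differ at positions 5 (L/W), 8 (H/A), 9 (L/Y), 10 (R/F), 11 (P/W), 13 (H/C).
p = 6/17 = 0.352941.
d = −ln(1 − 0.352941) = −ln(0.647059) = 0.4353.

0.4353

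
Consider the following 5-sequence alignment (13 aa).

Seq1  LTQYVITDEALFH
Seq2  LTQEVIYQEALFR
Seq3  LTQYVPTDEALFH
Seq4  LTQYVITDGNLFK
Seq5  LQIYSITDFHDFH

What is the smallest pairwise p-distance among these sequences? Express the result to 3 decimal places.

0.077

Pairwise Hamming distances:
  Seq1 vs Seq2: 4
  Seq1 vs Seq3: 1
  Seq1 vs Seq4: 3
  Seq1 vs Seq5: 6
  Seq2 vs Seq3: 5
  Seq2 vs Seq4: 6
  Seq2 vs Seq5: 10
  Seq3 vs Seq4: 4
  Seq3 vs Seq5: 7
  Seq4 vs Seq5: 7
The smallest is 1 mismatch, between Seq1 and Seq3; p = 1/13 = 0.077.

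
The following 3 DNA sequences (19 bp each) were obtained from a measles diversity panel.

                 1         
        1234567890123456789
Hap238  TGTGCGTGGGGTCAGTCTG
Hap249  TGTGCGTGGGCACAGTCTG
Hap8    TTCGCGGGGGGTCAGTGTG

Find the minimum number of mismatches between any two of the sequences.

2

Pairwise Hamming distances:
  Hap238 vs Hap249: 2
  Hap238 vs Hap8: 4
  Hap249 vs Hap8: 6
The smallest is 2, between Hap238 and Hap249.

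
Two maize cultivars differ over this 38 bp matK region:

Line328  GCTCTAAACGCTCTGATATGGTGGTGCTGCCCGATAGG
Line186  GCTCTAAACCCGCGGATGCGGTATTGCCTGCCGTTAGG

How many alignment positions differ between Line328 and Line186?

The sequences differ at positions 10 (G/C), 12 (T/G), 14 (T/G), 18 (A/G), 19 (T/C), 23 (G/A), 24 (G/T), 28 (T/C), 29 (G/T), 30 (C/G), 34 (A/T).
That gives 11 mismatches out of 38 aligned sites, so the Hamming distance is 11.

11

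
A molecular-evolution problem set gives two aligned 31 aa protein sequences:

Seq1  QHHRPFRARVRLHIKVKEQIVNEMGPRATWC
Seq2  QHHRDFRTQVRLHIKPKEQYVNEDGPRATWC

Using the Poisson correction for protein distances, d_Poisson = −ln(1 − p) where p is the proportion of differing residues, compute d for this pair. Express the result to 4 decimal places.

0.2151

The sequences differ at positions 5 (P/D), 8 (A/T), 9 (R/Q), 16 (V/P), 20 (I/Y), 24 (M/D).
p = 6/31 = 0.193548.
d = −ln(1 − 0.193548) = −ln(0.806452) = 0.2151.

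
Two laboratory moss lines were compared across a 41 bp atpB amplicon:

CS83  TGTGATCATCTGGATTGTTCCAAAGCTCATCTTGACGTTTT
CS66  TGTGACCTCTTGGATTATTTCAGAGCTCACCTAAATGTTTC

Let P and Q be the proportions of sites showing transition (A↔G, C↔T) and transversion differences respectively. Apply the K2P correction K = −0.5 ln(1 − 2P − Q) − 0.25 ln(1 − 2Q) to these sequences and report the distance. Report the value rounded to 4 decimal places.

0.4102

The sequences differ at positions 6 (T/C, transition), 8 (A/T, transversion), 9 (T/C, transition), 10 (C/T, transition), 17 (G/A, transition), 20 (C/T, transition), 23 (A/G, transition), 30 (T/C, transition), 33 (T/A, transversion), 34 (G/A, transition), 36 (C/T, transition), 41 (T/C, transition).
Of the 12 differences, 10 transitions and 2 transversions over 41 sites: P = 10/41 = 0.243902, Q = 2/41 = 0.048780.
d = −0.5·ln(0.463416) − 0.25·ln(0.902440) = −0.5·(-0.769130) − 0.25·(-0.102653) = 0.4102.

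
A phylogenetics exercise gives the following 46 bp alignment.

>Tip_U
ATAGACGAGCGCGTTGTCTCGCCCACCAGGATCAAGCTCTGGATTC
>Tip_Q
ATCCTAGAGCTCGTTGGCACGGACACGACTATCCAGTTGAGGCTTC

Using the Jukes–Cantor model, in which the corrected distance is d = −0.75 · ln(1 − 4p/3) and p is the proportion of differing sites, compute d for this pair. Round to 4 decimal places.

Mismatches occur at site 3 (A↔C), site 4 (G↔C), site 5 (A↔T), site 6 (C↔A), site 11 (G↔T), site 17 (T↔G), site 19 (T↔A), site 22 (C↔G), site 23 (C↔A), site 27 (C↔G), site 29 (G↔C), site 30 (G↔T), site 34 (A↔C), site 37 (C↔T), site 39 (C↔G), site 40 (T↔A), site 43 (A↔C).
p = 17/46 = 0.369565.
d = −0.75 · ln(1 − (4/3)·0.369565) = −0.75 · ln(0.507247) = −0.75 · (-0.678757) = 0.5091.

0.5091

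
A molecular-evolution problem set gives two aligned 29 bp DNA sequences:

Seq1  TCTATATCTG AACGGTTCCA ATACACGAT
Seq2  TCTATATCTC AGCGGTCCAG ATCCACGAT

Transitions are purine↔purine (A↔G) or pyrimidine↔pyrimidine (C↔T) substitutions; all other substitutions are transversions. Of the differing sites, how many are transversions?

3

Mismatches occur at site 10 (G↔C, transversion), site 12 (A↔G, transition), site 17 (T↔C, transition), site 19 (C↔A, transversion), site 20 (A↔G, transition), site 23 (A↔C, transversion).
Of the 6 differences, 3 transitions and 3 transversions, so the answer is 3.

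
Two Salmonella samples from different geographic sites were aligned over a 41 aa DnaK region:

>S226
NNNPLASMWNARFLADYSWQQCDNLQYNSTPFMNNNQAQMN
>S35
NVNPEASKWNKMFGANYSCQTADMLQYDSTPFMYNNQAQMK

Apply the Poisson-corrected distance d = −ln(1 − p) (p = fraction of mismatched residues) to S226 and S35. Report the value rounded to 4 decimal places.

0.4177

Differing sites — 2:N/V; 5:L/E; 8:M/K; 11:A/K; 12:R/M; 14:L/G; 16:D/N; 19:W/C; 21:Q/T; 22:C/A; 24:N/M; 28:N/D; 34:N/Y; 41:N/K.
p = 14/41 = 0.341463.
d = −ln(1 − 0.341463) = −ln(0.658537) = 0.4177.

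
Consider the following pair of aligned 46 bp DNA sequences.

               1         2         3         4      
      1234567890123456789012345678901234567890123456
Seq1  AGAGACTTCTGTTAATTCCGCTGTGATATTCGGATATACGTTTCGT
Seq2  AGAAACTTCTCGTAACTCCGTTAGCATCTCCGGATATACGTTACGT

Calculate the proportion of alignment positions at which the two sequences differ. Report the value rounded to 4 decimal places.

The sequences differ at positions 4 (G/A), 11 (G/C), 12 (T/G), 16 (T/C), 21 (C/T), 23 (G/A), 24 (T/G), 25 (G/C), 28 (A/C), 30 (T/C), 43 (T/A).
There are 11 differences over 46 sites, so p = 11/46 = 0.2391.

0.2391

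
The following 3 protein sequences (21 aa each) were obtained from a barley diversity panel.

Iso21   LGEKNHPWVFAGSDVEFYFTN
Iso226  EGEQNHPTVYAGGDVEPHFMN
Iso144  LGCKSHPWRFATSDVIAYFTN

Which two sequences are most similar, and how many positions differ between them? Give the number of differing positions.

6

Pairwise Hamming distances:
  Iso21 vs Iso226: 8
  Iso21 vs Iso144: 6
  Iso226 vs Iso144: 13
The smallest is 6, between Iso21 and Iso144.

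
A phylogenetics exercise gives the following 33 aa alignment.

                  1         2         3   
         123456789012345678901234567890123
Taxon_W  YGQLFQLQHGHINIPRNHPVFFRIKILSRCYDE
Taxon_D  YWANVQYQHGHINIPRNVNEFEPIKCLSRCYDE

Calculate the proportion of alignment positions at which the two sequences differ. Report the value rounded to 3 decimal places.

0.333

The sequences differ at positions 2 (G/W), 3 (Q/A), 4 (L/N), 5 (F/V), 7 (L/Y), 18 (H/V), 19 (P/N), 20 (V/E), 22 (F/E), 23 (R/P), 26 (I/C).
There are 11 differences over 33 sites, so p = 11/33 = 0.333.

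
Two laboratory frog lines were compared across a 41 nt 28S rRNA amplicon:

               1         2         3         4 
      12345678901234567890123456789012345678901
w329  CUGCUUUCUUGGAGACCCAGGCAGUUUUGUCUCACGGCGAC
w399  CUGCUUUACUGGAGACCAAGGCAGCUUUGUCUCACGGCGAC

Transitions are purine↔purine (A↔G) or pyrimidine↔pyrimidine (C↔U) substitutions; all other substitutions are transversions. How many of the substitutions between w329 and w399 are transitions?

The sequences differ at positions 8 (C/A, transversion), 9 (U/C, transition), 18 (C/A, transversion), 25 (U/C, transition).
Of the 4 differences, 2 transitions and 2 transversions, so the answer is 2.

2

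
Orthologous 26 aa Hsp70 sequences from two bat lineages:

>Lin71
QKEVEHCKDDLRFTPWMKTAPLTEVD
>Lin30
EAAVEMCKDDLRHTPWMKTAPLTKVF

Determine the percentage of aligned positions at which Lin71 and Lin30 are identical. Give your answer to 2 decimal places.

73.08%

Mismatches occur at site 1 (Q/E), site 2 (K/A), site 3 (E/A), site 6 (H/M), site 13 (F/H), site 24 (E/K), site 26 (D/F).
19 of the 26 sites match, so the percent identity is 19/26 × 100 = 73.08%.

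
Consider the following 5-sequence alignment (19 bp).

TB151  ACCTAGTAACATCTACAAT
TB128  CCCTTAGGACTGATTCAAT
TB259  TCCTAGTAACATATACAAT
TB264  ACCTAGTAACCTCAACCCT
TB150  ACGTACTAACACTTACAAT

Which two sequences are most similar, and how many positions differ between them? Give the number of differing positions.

Pairwise Hamming distances:
  TB151 vs TB128: 9
  TB151 vs TB259: 2
  TB151 vs TB264: 4
  TB151 vs TB150: 4
  TB128 vs TB259: 8
  TB128 vs TB264: 12
  TB128 vs TB150: 10
  TB259 vs TB264: 6
  TB259 vs TB150: 5
  TB264 vs TB150: 8
The smallest is 2, between TB151 and TB259.

2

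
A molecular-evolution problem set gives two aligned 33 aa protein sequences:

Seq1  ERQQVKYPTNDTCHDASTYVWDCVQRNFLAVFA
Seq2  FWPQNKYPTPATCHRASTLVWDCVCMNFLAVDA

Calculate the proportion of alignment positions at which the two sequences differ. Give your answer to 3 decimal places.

0.333

Differing sites — 1:E/F; 2:R/W; 3:Q/P; 5:V/N; 10:N/P; 11:D/A; 15:D/R; 19:Y/L; 25:Q/C; 26:R/M; 32:F/D.
There are 11 differences over 33 sites, so p = 11/33 = 0.333.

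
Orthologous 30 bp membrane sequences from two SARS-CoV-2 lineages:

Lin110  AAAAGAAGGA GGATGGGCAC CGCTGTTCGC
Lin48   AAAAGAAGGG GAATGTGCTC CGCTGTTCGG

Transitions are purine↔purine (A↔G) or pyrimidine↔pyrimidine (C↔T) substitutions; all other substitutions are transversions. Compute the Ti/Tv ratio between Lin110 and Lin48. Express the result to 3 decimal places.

The sequences differ at positions 10 (A/G, transition), 12 (G/A, transition), 16 (G/T, transversion), 19 (A/T, transversion), 30 (C/G, transversion).
Of the 5 differences, 2 transitions and 3 transversions, so Ti/Tv = 2/3 = 0.667.

0.667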